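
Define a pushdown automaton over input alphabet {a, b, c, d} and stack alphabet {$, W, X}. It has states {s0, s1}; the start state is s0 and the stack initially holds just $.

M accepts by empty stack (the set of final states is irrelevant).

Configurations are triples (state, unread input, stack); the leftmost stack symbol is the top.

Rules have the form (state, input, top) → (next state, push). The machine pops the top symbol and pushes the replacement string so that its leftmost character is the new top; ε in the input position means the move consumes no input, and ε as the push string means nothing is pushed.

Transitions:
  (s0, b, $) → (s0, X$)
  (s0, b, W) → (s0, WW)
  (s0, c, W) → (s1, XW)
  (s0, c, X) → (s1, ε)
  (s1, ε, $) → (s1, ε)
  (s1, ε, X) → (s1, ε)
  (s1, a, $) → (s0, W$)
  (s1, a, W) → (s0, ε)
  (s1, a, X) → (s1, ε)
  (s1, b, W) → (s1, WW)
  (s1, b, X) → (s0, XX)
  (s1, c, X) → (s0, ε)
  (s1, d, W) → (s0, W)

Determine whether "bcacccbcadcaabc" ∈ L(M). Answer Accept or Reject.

One accepting computation: (s0, bcacccbcadcaabc, $) ⊢ (s0, cacccbcadcaabc, X$) ⊢ (s1, acccbcadcaabc, $) ⊢ (s0, cccbcadcaabc, W$) ⊢ (s1, ccbcadcaabc, XW$) ⊢ (s0, cbcadcaabc, W$) ⊢ (s1, bcadcaabc, XW$) ⊢ (s0, cadcaabc, XXW$) ⊢ (s1, adcaabc, XW$) ⊢ (s1, dcaabc, W$) ⊢ (s0, caabc, W$) ⊢ (s1, aabc, XW$) ⊢ (s1, abc, W$) ⊢ (s0, bc, $) ⊢ (s0, c, X$) ⊢ (s1, ε, $) ⊢ (s1, ε, ε)
All input consumed and the stack is empty.

Accept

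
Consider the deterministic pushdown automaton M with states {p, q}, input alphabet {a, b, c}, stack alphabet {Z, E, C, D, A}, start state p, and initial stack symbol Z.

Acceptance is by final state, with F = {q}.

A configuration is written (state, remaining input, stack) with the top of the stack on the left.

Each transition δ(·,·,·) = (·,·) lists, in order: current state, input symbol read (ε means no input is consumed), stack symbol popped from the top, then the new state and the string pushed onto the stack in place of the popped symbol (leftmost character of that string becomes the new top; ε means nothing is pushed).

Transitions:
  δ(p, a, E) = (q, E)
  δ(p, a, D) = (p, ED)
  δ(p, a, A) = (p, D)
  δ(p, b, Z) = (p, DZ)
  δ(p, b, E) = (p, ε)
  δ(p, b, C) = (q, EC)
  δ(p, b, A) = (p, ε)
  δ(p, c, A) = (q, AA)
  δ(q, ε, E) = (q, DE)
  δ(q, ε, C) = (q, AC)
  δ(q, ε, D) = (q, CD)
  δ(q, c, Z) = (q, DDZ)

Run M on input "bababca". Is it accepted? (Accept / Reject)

(p, bababca, Z)
  read b, top Z: go to p, push DZ → (p, ababca, DZ)
  read a, top D: go to p, push ED → (p, babca, EDZ)
  read b, top E: go to p, push ε → (p, abca, DZ)
  read a, top D: go to p, push ED → (p, bca, EDZ)
  read b, top E: go to p, push ε → (p, ca, DZ)
No transition applies at (p, ca, DZ); input not fully consumed.

Reject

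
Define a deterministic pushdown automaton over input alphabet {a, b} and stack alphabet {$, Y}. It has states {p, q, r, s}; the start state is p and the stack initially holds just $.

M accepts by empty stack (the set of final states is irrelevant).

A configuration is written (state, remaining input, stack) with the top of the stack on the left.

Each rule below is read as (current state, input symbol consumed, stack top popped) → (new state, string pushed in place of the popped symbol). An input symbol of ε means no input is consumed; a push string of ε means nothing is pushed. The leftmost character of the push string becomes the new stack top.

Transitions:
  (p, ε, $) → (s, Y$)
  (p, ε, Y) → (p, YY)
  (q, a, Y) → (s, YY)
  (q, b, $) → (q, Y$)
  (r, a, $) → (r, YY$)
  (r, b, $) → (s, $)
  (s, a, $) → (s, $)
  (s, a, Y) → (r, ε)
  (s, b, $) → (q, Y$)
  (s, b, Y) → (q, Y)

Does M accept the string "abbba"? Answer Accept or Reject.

Reject

(p, abbba, $) ⊢ (s, abbba, Y$) ⊢ (r, bbba, $) ⊢ (s, bba, $) ⊢ (q, ba, Y$)
No transition applies at (q, ba, Y$); input not fully consumed.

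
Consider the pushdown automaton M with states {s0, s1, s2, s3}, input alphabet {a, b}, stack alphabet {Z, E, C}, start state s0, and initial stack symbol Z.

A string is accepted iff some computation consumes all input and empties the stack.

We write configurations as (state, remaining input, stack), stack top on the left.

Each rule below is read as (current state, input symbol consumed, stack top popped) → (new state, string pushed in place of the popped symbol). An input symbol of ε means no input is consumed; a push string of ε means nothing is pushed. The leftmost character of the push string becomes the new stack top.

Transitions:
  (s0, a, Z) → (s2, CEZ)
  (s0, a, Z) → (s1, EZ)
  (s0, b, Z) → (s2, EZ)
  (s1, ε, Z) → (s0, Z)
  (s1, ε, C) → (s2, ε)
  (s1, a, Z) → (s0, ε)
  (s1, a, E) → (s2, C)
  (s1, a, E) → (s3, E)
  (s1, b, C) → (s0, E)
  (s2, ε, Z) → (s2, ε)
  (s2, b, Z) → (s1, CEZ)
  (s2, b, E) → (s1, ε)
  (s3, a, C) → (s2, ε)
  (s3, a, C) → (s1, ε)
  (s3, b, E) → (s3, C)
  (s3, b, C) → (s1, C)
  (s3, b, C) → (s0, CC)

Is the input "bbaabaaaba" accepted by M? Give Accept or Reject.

One accepting computation: (s0, bbaabaaaba, Z) ⊢ (s2, baabaaaba, EZ) ⊢ (s1, aabaaaba, Z) ⊢ (s0, aabaaaba, Z) ⊢ (s1, abaaaba, EZ) ⊢ (s3, baaaba, EZ) ⊢ (s3, aaaba, CZ) ⊢ (s1, aaba, Z) ⊢ (s0, aaba, Z) ⊢ (s1, aba, EZ) ⊢ (s3, ba, EZ) ⊢ (s3, a, CZ) ⊢ (s2, ε, Z) ⊢ (s2, ε, ε)
All input consumed and the stack is empty.

Accept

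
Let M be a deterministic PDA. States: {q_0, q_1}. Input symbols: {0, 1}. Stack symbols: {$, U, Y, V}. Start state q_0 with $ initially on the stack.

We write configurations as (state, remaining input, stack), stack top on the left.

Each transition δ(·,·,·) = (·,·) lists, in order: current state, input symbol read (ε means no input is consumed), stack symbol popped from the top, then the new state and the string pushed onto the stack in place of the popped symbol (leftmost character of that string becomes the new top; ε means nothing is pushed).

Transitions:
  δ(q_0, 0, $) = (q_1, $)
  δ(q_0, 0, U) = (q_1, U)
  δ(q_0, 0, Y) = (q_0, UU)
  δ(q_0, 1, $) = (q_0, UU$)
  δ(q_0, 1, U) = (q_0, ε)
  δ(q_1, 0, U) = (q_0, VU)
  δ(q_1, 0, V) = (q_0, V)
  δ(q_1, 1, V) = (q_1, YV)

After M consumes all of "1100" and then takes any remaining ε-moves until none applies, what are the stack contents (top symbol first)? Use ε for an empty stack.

VU$

(q_0, 1100, $)
  read 1, top $: go to q_0, push UU$ → (q_0, 100, UU$)
  read 1, top U: go to q_0, push ε → (q_0, 00, U$)
  read 0, top U: go to q_1, push U → (q_1, 0, U$)
  read 0, top U: go to q_0, push VU → (q_0, ε, VU$)
All input consumed in state q_0 with stack VU$.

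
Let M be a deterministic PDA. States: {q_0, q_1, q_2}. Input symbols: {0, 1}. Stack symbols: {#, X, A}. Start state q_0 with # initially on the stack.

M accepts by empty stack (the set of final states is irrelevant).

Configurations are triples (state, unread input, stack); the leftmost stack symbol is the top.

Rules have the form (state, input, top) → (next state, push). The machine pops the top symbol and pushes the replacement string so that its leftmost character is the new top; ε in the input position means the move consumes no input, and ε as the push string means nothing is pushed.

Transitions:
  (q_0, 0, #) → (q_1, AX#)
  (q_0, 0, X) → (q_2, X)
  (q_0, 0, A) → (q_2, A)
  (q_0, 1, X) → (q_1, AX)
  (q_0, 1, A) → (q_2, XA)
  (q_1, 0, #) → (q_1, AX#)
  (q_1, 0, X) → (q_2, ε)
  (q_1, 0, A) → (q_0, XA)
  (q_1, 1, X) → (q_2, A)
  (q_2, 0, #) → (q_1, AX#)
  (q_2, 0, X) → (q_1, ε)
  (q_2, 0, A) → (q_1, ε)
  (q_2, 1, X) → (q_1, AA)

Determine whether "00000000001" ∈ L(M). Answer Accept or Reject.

(q_0, 00000000001, #)
  read 0, top #: go to q_1, push AX# → (q_1, 0000000001, AX#)
  read 0, top A: go to q_0, push XA → (q_0, 000000001, XAX#)
  read 0, top X: go to q_2, push X → (q_2, 00000001, XAX#)
  read 0, top X: go to q_1, push ε → (q_1, 0000001, AX#)
  read 0, top A: go to q_0, push XA → (q_0, 000001, XAX#)
  read 0, top X: go to q_2, push X → (q_2, 00001, XAX#)
  read 0, top X: go to q_1, push ε → (q_1, 0001, AX#)
  read 0, top A: go to q_0, push XA → (q_0, 001, XAX#)
  read 0, top X: go to q_2, push X → (q_2, 01, XAX#)
  read 0, top X: go to q_1, push ε → (q_1, 1, AX#)
No transition applies at (q_1, 1, AX#); input not fully consumed.

Reject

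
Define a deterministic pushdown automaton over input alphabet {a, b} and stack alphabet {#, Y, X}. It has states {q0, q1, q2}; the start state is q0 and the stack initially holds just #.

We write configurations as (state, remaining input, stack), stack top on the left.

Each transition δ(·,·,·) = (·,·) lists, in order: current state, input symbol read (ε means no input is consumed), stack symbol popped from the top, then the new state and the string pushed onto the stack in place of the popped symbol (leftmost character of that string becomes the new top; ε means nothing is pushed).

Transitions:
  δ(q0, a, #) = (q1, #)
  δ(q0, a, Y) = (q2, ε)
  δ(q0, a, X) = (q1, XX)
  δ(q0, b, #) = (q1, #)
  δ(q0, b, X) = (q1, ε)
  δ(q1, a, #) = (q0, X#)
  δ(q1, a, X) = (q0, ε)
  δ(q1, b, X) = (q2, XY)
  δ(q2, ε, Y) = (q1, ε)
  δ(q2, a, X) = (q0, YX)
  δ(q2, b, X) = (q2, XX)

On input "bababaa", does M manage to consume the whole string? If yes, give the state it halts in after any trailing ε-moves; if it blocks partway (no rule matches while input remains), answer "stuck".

q1

(q0, bababaa, #)
  read b, top #: go to q1, push # → (q1, ababaa, #)
  read a, top #: go to q0, push X# → (q0, babaa, X#)
  read b, top X: go to q1, push ε → (q1, abaa, #)
  read a, top #: go to q0, push X# → (q0, baa, X#)
  read b, top X: go to q1, push ε → (q1, aa, #)
  read a, top #: go to q0, push X# → (q0, a, X#)
  read a, top X: go to q1, push XX → (q1, ε, XX#)
All input consumed; M is in state q1.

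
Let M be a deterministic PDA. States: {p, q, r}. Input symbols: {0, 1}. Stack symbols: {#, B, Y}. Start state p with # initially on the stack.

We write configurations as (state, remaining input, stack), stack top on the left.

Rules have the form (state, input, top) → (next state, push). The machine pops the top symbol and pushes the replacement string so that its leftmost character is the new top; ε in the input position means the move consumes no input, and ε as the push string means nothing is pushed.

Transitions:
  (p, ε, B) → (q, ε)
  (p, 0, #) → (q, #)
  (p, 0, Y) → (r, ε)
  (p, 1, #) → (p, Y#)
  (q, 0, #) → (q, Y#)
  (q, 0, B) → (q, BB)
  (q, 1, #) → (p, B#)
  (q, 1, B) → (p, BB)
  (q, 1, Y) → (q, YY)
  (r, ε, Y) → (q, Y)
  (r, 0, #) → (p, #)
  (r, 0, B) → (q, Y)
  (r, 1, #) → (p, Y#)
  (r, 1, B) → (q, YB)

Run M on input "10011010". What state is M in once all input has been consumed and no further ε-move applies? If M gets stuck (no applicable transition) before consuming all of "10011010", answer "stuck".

(p, 10011010, #) ⊢ (p, 0011010, Y#) ⊢ (r, 011010, #) ⊢ (p, 11010, #) ⊢ (p, 1010, Y#)
No transition for (p, 1, top Y); M blocks with input 1010 remaining.

stuck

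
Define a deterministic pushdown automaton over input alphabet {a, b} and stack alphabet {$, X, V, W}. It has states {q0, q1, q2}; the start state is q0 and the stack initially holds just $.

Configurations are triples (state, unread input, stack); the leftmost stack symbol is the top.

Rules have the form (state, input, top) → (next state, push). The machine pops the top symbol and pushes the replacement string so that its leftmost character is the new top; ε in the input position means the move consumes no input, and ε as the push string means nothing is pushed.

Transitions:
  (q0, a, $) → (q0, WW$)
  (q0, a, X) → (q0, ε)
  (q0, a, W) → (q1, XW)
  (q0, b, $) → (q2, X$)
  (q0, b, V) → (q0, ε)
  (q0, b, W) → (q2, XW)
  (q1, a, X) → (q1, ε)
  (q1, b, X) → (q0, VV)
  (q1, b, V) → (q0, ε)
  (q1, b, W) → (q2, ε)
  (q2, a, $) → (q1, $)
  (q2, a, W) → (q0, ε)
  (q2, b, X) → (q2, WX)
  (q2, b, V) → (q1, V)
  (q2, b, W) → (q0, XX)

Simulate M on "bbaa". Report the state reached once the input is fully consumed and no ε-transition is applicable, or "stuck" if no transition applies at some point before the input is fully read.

(q0, bbaa, $)
  read b, top $: go to q2, push X$ → (q2, baa, X$)
  read b, top X: go to q2, push WX → (q2, aa, WX$)
  read a, top W: go to q0, push ε → (q0, a, X$)
  read a, top X: go to q0, push ε → (q0, ε, $)
All input consumed; M is in state q0.

q0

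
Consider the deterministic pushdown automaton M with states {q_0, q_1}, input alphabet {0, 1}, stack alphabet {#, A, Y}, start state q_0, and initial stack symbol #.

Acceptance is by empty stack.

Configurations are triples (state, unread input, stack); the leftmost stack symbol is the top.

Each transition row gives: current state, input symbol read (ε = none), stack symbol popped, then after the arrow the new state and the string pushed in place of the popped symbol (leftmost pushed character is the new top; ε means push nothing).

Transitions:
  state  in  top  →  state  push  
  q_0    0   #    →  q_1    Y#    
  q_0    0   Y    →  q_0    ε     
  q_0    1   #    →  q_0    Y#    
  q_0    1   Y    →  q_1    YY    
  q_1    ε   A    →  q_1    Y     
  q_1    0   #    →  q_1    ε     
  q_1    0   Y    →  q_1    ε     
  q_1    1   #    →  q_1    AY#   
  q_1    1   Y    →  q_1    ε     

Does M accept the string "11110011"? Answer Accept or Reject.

(q_0, 11110011, #)
  read 1, top #: go to q_0, push Y# → (q_0, 1110011, Y#)
  read 1, top Y: go to q_1, push YY → (q_1, 110011, YY#)
  read 1, top Y: go to q_1, push ε → (q_1, 10011, Y#)
  read 1, top Y: go to q_1, push ε → (q_1, 0011, #)
  read 0, top #: go to q_1, push ε → (q_1, 011, ε)
No transition applies at (q_1, 011, ε); input not fully consumed.

Reject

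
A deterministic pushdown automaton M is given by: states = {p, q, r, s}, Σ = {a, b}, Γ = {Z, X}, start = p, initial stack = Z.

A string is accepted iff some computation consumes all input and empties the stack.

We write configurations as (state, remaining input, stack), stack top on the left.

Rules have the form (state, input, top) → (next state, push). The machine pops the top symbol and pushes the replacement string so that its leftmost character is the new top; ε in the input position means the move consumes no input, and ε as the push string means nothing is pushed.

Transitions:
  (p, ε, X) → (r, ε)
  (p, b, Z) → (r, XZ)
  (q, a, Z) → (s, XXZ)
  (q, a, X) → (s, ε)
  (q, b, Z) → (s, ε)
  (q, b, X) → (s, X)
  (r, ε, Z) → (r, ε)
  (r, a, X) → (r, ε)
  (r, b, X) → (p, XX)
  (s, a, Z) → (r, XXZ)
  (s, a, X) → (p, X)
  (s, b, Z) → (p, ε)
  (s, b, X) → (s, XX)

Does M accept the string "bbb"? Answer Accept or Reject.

Reject

(p, bbb, Z)
  read b, top Z: go to r, push XZ → (r, bb, XZ)
  read b, top X: go to p, push XX → (p, b, XXZ)
  ε-move, top X: go to r, push ε → (r, b, XZ)
  read b, top X: go to p, push XX → (p, ε, XXZ)
  ε-move, top X: go to r, push ε → (r, ε, XZ)
All input consumed; stack is XZ, not empty, and no further ε-move applies.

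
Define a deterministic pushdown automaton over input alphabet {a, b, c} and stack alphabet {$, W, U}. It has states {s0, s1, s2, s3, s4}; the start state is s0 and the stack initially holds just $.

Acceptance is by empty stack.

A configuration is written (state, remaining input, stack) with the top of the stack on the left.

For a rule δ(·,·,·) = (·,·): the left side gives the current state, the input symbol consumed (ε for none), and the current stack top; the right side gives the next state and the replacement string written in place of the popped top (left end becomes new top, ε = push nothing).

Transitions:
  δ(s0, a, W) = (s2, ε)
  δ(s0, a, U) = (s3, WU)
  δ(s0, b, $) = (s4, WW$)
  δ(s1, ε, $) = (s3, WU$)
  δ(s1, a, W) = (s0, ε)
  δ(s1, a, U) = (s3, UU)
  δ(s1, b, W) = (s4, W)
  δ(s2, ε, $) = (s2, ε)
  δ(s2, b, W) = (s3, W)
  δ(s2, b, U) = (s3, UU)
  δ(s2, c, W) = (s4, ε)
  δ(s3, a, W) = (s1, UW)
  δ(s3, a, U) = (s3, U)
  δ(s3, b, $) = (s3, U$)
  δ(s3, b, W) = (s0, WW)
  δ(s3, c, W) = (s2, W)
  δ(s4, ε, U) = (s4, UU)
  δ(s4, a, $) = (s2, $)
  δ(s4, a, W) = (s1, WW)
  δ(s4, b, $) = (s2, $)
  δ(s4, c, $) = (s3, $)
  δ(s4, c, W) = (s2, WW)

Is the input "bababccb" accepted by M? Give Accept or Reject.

Reject

(s0, bababccb, $)
  read b, top $: go to s4, push WW$ → (s4, ababccb, WW$)
  read a, top W: go to s1, push WW → (s1, babccb, WWW$)
  read b, top W: go to s4, push W → (s4, abccb, WWW$)
  read a, top W: go to s1, push WW → (s1, bccb, WWWW$)
  read b, top W: go to s4, push W → (s4, ccb, WWWW$)
  read c, top W: go to s2, push WW → (s2, cb, WWWWW$)
  read c, top W: go to s4, push ε → (s4, b, WWWW$)
No transition applies at (s4, b, WWWW$); input not fully consumed.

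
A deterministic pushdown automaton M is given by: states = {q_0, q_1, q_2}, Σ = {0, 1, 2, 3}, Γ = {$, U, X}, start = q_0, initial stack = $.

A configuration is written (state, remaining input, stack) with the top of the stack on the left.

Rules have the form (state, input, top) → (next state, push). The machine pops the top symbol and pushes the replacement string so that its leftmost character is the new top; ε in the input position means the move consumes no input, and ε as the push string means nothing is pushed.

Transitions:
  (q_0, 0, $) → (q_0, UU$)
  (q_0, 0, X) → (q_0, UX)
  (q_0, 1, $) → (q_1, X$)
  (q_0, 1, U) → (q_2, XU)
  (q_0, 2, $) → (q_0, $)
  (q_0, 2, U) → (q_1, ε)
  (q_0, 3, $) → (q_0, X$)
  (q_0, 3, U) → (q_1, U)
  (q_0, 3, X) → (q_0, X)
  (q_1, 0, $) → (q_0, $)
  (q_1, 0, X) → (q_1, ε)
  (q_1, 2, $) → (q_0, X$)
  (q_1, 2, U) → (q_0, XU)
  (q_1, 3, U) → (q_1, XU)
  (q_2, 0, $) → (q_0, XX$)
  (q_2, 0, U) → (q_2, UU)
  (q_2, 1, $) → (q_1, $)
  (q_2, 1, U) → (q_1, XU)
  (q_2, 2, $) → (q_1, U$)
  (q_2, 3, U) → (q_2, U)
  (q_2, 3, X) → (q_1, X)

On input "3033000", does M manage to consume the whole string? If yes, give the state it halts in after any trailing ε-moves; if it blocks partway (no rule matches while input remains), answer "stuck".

stuck

(q_0, 3033000, $)
  read 3, top $: go to q_0, push X$ → (q_0, 033000, X$)
  read 0, top X: go to q_0, push UX → (q_0, 33000, UX$)
  read 3, top U: go to q_1, push U → (q_1, 3000, UX$)
  read 3, top U: go to q_1, push XU → (q_1, 000, XUX$)
  read 0, top X: go to q_1, push ε → (q_1, 00, UX$)
No transition for (q_1, 0, top U); M blocks with input 00 remaining.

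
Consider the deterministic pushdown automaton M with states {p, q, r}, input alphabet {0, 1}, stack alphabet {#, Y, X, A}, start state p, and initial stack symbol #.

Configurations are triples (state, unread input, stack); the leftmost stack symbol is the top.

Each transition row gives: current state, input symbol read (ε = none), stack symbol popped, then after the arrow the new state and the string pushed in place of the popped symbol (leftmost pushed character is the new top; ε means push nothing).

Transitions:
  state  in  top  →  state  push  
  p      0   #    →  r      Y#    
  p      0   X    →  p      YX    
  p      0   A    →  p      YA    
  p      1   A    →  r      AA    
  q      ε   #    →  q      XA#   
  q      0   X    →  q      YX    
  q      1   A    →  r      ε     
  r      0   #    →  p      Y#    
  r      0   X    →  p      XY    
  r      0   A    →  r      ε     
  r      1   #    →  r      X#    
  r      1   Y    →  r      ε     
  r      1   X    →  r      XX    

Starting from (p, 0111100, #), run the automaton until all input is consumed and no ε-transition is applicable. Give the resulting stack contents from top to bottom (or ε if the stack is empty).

YXYXX#

(p, 0111100, #)
  read 0, top #: go to r, push Y# → (r, 111100, Y#)
  read 1, top Y: go to r, push ε → (r, 11100, #)
  read 1, top #: go to r, push X# → (r, 1100, X#)
  read 1, top X: go to r, push XX → (r, 100, XX#)
  read 1, top X: go to r, push XX → (r, 00, XXX#)
  read 0, top X: go to p, push XY → (p, 0, XYXX#)
  read 0, top X: go to p, push YX → (p, ε, YXYXX#)
All input consumed in state p with stack YXYXX#.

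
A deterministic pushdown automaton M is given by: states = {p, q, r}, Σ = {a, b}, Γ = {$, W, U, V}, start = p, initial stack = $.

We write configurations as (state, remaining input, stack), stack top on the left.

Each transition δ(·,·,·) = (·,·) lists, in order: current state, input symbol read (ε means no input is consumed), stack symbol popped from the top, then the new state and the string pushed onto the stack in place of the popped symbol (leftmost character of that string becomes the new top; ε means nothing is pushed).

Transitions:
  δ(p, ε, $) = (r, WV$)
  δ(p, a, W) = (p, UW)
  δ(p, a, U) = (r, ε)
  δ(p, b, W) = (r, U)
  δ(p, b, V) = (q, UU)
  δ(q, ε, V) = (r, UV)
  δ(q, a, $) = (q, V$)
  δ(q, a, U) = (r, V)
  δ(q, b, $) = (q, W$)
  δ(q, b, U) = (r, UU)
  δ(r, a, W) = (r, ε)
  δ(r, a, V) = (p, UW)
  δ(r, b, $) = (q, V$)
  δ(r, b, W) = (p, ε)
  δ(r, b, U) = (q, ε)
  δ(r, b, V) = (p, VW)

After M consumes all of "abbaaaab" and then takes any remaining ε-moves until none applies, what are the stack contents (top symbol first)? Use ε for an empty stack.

(p, abbaaaab, $) ⊢ (r, abbaaaab, WV$) ⊢ (r, bbaaaab, V$) ⊢ (p, baaaab, VW$) ⊢ (q, aaaab, UUW$) ⊢ (r, aaab, VUW$) ⊢ (p, aab, UWUW$) ⊢ (r, ab, WUW$) ⊢ (r, b, UW$) ⊢ (q, ε, W$)
All input consumed in state q with stack W$.

W$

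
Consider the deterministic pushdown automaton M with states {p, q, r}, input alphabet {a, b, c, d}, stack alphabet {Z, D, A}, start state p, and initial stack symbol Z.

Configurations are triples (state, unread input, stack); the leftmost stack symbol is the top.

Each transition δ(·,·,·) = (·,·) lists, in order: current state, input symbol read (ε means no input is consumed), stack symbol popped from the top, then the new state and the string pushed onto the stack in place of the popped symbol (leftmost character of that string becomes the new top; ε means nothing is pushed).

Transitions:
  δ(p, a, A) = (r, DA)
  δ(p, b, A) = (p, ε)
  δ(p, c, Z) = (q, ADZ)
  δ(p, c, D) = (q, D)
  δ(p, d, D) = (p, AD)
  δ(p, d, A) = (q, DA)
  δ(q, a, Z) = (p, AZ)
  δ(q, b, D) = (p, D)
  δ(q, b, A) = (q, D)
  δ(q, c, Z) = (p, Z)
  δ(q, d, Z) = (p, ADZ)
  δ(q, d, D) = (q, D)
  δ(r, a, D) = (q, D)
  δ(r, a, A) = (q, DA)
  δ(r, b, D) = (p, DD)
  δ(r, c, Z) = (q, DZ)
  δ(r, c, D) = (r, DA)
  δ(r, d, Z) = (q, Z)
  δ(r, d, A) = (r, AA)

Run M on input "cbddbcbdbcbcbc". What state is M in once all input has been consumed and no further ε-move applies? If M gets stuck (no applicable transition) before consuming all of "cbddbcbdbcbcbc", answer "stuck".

(p, cbddbcbdbcbcbc, Z)
  read c, top Z: go to q, push ADZ → (q, bddbcbdbcbcbc, ADZ)
  read b, top A: go to q, push D → (q, ddbcbdbcbcbc, DDZ)
  read d, top D: go to q, push D → (q, dbcbdbcbcbc, DDZ)
  read d, top D: go to q, push D → (q, bcbdbcbcbc, DDZ)
  read b, top D: go to p, push D → (p, cbdbcbcbc, DDZ)
  read c, top D: go to q, push D → (q, bdbcbcbc, DDZ)
  read b, top D: go to p, push D → (p, dbcbcbc, DDZ)
  read d, top D: go to p, push AD → (p, bcbcbc, ADDZ)
  read b, top A: go to p, push ε → (p, cbcbc, DDZ)
  read c, top D: go to q, push D → (q, bcbc, DDZ)
  read b, top D: go to p, push D → (p, cbc, DDZ)
  read c, top D: go to q, push D → (q, bc, DDZ)
  read b, top D: go to p, push D → (p, c, DDZ)
  read c, top D: go to q, push D → (q, ε, DDZ)
All input consumed; M is in state q.

q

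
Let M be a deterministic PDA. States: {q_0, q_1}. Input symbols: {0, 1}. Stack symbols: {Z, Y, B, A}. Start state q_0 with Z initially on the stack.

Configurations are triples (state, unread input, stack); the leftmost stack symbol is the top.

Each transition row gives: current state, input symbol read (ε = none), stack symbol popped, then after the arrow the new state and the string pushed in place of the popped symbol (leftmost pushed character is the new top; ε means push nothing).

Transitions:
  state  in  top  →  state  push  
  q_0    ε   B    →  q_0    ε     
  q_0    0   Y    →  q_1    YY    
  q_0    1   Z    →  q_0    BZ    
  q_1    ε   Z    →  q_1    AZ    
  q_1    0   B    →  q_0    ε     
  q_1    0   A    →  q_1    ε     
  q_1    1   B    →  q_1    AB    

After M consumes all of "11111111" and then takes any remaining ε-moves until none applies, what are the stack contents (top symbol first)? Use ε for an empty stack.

Z

(q_0, 11111111, Z)
  read 1, top Z: go to q_0, push BZ → (q_0, 1111111, BZ)
  ε-move, top B: go to q_0, push ε → (q_0, 1111111, Z)
  read 1, top Z: go to q_0, push BZ → (q_0, 111111, BZ)
  ε-move, top B: go to q_0, push ε → (q_0, 111111, Z)
  read 1, top Z: go to q_0, push BZ → (q_0, 11111, BZ)
  ε-move, top B: go to q_0, push ε → (q_0, 11111, Z)
  read 1, top Z: go to q_0, push BZ → (q_0, 1111, BZ)
  ε-move, top B: go to q_0, push ε → (q_0, 1111, Z)
  read 1, top Z: go to q_0, push BZ → (q_0, 111, BZ)
  ε-move, top B: go to q_0, push ε → (q_0, 111, Z)
  read 1, top Z: go to q_0, push BZ → (q_0, 11, BZ)
  ε-move, top B: go to q_0, push ε → (q_0, 11, Z)
  read 1, top Z: go to q_0, push BZ → (q_0, 1, BZ)
  ε-move, top B: go to q_0, push ε → (q_0, 1, Z)
  read 1, top Z: go to q_0, push BZ → (q_0, ε, BZ)
  ε-move, top B: go to q_0, push ε → (q_0, ε, Z)
All input consumed in state q_0 with stack Z.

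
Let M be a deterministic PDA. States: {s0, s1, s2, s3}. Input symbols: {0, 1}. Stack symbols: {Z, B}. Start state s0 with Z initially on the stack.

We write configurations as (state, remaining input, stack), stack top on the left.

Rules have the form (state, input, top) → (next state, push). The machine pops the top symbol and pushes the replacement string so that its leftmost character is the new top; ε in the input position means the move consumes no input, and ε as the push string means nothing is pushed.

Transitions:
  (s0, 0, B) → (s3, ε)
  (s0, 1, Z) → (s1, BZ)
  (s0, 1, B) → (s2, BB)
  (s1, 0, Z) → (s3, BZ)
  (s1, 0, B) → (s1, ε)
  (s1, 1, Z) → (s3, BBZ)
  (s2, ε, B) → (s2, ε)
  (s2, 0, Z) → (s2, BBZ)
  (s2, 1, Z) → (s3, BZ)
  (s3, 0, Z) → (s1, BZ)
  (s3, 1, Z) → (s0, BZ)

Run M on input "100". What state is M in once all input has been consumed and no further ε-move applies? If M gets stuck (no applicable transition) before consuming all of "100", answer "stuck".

(s0, 100, Z)
  read 1, top Z: go to s1, push BZ → (s1, 00, BZ)
  read 0, top B: go to s1, push ε → (s1, 0, Z)
  read 0, top Z: go to s3, push BZ → (s3, ε, BZ)
All input consumed; M is in state s3.

s3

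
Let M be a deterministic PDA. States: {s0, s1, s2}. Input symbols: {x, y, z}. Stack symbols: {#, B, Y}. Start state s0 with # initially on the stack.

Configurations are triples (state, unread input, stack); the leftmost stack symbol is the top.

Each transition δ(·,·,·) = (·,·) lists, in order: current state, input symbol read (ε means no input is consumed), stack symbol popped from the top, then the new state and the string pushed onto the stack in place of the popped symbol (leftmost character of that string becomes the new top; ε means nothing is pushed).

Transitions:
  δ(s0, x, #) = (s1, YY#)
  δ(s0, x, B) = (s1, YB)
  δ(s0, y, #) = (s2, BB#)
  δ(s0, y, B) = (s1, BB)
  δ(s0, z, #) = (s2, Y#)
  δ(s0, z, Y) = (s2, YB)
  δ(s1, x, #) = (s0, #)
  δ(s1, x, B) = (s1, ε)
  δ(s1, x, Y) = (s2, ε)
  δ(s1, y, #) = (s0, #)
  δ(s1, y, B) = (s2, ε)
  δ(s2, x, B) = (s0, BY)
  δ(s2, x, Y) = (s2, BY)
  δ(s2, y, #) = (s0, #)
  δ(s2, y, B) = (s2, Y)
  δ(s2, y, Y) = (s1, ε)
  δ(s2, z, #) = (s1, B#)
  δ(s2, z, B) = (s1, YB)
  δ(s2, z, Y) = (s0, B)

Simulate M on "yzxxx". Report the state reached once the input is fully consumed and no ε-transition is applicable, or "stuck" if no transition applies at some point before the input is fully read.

s1

(s0, yzxxx, #) ⊢ (s2, zxxx, BB#) ⊢ (s1, xxx, YBB#) ⊢ (s2, xx, BB#) ⊢ (s0, x, BYB#) ⊢ (s1, ε, YBYB#)
All input consumed; M is in state s1.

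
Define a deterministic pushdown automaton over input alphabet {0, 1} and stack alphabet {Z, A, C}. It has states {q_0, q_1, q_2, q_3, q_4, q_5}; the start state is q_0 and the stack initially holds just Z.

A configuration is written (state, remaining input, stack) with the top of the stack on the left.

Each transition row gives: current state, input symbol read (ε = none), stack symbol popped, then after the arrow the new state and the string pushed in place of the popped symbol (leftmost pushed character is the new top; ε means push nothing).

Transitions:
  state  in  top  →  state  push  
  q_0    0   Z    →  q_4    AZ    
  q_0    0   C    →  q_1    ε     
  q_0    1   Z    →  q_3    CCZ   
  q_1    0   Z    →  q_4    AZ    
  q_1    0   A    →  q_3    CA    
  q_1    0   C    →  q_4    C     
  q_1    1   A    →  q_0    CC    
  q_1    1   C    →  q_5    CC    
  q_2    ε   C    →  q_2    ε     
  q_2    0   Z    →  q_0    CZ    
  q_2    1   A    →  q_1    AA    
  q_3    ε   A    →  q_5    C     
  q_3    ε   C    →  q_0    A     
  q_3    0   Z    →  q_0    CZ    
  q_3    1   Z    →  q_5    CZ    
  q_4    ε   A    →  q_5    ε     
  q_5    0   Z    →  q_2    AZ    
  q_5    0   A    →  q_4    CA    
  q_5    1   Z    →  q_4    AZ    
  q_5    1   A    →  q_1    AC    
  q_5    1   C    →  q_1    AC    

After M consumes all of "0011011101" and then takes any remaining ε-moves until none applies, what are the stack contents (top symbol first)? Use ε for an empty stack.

CCCCAZ

(q_0, 0011011101, Z)
  read 0, top Z: go to q_4, push AZ → (q_4, 011011101, AZ)
  ε-move, top A: go to q_5, push ε → (q_5, 011011101, Z)
  read 0, top Z: go to q_2, push AZ → (q_2, 11011101, AZ)
  read 1, top A: go to q_1, push AA → (q_1, 1011101, AAZ)
  read 1, top A: go to q_0, push CC → (q_0, 011101, CCAZ)
  read 0, top C: go to q_1, push ε → (q_1, 11101, CAZ)
  read 1, top C: go to q_5, push CC → (q_5, 1101, CCAZ)
  read 1, top C: go to q_1, push AC → (q_1, 101, ACCAZ)
  read 1, top A: go to q_0, push CC → (q_0, 01, CCCCAZ)
  read 0, top C: go to q_1, push ε → (q_1, 1, CCCAZ)
  read 1, top C: go to q_5, push CC → (q_5, ε, CCCCAZ)
All input consumed in state q_5 with stack CCCCAZ.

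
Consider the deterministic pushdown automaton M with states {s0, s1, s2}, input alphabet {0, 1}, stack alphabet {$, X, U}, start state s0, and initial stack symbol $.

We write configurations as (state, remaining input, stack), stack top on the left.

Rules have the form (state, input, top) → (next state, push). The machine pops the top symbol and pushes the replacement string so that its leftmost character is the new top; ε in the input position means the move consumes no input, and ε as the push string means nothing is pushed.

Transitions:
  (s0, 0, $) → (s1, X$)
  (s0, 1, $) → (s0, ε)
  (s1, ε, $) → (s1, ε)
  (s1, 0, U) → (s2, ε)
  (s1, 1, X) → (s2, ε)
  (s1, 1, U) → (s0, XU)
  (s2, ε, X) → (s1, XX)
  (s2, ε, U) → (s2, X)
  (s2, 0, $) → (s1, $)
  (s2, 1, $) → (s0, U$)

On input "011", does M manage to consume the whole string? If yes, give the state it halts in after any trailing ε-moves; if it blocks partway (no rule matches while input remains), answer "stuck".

(s0, 011, $)
  read 0, top $: go to s1, push X$ → (s1, 11, X$)
  read 1, top X: go to s2, push ε → (s2, 1, $)
  read 1, top $: go to s0, push U$ → (s0, ε, U$)
All input consumed; M is in state s0.

s0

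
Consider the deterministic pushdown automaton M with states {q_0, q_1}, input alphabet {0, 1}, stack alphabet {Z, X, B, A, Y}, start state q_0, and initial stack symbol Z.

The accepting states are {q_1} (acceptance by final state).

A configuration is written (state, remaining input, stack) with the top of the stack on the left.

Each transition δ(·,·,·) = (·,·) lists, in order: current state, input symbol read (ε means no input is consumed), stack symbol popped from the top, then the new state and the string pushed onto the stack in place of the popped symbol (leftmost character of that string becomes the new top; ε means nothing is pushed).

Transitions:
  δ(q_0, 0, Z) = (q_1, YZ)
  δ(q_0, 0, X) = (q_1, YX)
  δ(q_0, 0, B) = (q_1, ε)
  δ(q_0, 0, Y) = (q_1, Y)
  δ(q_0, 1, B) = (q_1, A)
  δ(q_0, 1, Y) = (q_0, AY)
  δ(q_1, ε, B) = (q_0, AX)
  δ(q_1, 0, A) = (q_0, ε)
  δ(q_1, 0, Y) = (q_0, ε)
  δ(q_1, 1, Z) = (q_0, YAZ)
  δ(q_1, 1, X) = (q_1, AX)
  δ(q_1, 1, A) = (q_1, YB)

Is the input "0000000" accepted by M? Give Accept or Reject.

(q_0, 0000000, Z)
  read 0, top Z: go to q_1, push YZ → (q_1, 000000, YZ)
  read 0, top Y: go to q_0, push ε → (q_0, 00000, Z)
  read 0, top Z: go to q_1, push YZ → (q_1, 0000, YZ)
  read 0, top Y: go to q_0, push ε → (q_0, 000, Z)
  read 0, top Z: go to q_1, push YZ → (q_1, 00, YZ)
  read 0, top Y: go to q_0, push ε → (q_0, 0, Z)
  read 0, top Z: go to q_1, push YZ → (q_1, ε, YZ)
All input consumed; state q_1 ∈ F.

Accept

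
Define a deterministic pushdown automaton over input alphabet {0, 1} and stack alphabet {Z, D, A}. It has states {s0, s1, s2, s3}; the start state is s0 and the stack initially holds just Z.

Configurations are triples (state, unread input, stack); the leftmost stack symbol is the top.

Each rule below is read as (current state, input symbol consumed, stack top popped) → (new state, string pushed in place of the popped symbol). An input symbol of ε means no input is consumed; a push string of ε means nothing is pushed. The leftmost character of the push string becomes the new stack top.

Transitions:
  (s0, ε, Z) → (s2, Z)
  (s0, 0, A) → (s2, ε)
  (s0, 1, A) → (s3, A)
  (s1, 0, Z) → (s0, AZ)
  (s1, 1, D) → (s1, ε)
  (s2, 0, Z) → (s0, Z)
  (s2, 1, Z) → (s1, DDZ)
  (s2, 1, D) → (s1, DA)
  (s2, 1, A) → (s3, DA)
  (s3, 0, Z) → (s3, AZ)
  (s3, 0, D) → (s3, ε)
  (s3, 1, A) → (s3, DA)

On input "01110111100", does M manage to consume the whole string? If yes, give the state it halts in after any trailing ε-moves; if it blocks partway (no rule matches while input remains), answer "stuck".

stuck

(s0, 01110111100, Z) ⊢ (s2, 01110111100, Z) ⊢ (s0, 1110111100, Z) ⊢ (s2, 1110111100, Z) ⊢ (s1, 110111100, DDZ) ⊢ (s1, 10111100, DZ) ⊢ (s1, 0111100, Z) ⊢ (s0, 111100, AZ) ⊢ (s3, 11100, AZ) ⊢ (s3, 1100, DAZ)
No transition for (s3, 1, top D); M blocks with input 1100 remaining.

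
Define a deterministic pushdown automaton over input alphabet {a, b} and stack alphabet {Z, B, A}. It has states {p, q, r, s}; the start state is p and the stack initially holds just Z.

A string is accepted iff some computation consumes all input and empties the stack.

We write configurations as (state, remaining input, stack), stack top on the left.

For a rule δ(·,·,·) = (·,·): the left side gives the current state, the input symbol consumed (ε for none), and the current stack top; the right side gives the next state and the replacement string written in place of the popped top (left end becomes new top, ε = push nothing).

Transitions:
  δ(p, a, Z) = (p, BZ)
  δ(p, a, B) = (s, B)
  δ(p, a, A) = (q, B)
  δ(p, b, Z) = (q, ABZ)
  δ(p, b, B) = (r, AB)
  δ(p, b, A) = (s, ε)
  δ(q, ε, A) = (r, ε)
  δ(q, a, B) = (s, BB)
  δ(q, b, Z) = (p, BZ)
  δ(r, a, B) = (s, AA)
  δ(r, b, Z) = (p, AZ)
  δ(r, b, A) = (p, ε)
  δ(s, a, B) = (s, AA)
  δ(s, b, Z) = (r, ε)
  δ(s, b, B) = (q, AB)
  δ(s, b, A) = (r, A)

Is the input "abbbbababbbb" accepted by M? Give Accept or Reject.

Accept

(p, abbbbababbbb, Z) ⊢ (p, bbbbababbbb, BZ) ⊢ (r, bbbababbbb, ABZ) ⊢ (p, bbababbbb, BZ) ⊢ (r, bababbbb, ABZ) ⊢ (p, ababbbb, BZ) ⊢ (s, babbbb, BZ) ⊢ (q, abbbb, ABZ) ⊢ (r, abbbb, BZ) ⊢ (s, bbbb, AAZ) ⊢ (r, bbb, AAZ) ⊢ (p, bb, AZ) ⊢ (s, b, Z) ⊢ (r, ε, ε)
All input consumed and the stack is empty.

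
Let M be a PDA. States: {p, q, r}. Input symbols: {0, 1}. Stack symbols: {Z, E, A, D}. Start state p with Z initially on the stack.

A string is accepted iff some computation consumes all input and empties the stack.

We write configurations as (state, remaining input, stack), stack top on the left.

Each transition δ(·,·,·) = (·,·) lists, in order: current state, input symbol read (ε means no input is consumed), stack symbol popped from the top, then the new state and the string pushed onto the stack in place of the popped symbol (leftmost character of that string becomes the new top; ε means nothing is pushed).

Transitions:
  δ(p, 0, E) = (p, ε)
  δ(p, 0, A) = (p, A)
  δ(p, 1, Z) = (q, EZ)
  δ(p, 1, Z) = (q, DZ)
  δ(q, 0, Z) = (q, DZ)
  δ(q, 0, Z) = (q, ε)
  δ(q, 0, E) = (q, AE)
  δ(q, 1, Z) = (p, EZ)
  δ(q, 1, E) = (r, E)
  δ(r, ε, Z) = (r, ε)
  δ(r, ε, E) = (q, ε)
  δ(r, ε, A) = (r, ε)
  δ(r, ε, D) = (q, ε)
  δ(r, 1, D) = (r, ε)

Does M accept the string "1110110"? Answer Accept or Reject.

One accepting computation: (p, 1110110, Z) ⊢ (q, 110110, EZ) ⊢ (r, 10110, EZ) ⊢ (q, 10110, Z) ⊢ (p, 0110, EZ) ⊢ (p, 110, Z) ⊢ (q, 10, EZ) ⊢ (r, 0, EZ) ⊢ (q, 0, Z) ⊢ (q, ε, ε)
All input consumed and the stack is empty.

Accept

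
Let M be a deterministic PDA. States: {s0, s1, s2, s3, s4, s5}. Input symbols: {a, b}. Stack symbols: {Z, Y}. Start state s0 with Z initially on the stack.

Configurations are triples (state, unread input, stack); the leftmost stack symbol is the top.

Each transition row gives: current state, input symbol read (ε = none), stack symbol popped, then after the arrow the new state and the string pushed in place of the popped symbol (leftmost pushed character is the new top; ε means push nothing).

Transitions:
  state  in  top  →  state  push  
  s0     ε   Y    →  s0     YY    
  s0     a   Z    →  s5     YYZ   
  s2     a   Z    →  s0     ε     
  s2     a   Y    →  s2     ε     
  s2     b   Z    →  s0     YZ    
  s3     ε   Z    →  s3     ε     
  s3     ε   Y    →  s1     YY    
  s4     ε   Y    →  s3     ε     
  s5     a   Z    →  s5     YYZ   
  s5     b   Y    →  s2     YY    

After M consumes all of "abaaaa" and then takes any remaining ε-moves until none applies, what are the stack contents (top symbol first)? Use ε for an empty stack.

(s0, abaaaa, Z)
  read a, top Z: go to s5, push YYZ → (s5, baaaa, YYZ)
  read b, top Y: go to s2, push YY → (s2, aaaa, YYYZ)
  read a, top Y: go to s2, push ε → (s2, aaa, YYZ)
  read a, top Y: go to s2, push ε → (s2, aa, YZ)
  read a, top Y: go to s2, push ε → (s2, a, Z)
  read a, top Z: go to s0, push ε → (s0, ε, ε)
All input consumed in state s0 with stack ε.

ε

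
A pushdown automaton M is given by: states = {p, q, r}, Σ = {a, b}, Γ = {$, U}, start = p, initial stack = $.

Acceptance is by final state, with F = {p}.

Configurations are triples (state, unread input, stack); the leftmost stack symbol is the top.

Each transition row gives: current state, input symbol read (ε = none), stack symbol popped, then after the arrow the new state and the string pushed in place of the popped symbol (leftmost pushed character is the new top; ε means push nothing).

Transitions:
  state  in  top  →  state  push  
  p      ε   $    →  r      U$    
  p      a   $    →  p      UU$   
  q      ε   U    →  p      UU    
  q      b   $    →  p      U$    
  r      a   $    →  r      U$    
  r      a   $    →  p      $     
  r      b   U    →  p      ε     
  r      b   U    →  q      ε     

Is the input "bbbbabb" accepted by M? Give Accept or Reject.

No computation consumes all input and reaches a final state.

Reject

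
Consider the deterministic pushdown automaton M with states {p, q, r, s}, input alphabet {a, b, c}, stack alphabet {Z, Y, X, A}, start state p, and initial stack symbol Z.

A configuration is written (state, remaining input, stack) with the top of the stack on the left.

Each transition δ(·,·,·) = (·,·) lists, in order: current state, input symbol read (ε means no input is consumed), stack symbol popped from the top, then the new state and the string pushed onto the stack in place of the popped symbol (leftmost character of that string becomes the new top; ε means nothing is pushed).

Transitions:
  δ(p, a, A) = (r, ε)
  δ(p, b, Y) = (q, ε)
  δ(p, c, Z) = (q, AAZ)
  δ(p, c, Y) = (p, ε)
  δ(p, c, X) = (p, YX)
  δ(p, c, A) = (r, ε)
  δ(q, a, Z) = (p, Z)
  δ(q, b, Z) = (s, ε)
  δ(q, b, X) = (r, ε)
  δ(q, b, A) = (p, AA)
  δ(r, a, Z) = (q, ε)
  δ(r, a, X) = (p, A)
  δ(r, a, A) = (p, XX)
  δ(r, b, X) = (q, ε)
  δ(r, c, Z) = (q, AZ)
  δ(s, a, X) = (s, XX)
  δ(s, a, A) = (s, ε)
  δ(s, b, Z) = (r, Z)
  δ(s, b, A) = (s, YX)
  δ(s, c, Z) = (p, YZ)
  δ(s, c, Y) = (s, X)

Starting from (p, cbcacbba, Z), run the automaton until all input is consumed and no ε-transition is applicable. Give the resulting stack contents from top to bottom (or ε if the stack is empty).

AAZ

(p, cbcacbba, Z)
  read c, top Z: go to q, push AAZ → (q, bcacbba, AAZ)
  read b, top A: go to p, push AA → (p, cacbba, AAAZ)
  read c, top A: go to r, push ε → (r, acbba, AAZ)
  read a, top A: go to p, push XX → (p, cbba, XXAZ)
  read c, top X: go to p, push YX → (p, bba, YXXAZ)
  read b, top Y: go to q, push ε → (q, ba, XXAZ)
  read b, top X: go to r, push ε → (r, a, XAZ)
  read a, top X: go to p, push A → (p, ε, AAZ)
All input consumed in state p with stack AAZ.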